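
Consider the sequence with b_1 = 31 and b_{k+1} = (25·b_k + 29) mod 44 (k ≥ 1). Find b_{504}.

Listing terms: b_1 = 31, b_2 = 12, b_3 = 21, b_4 = 26, b_5 = 19, b_6 = 20, b_7 = 1, b_8 = 10, b_9 = 15, b_{10} = 8, b_{11} = 9, b_{12} = 34, b_{13} = 43, b_{14} = 4, b_{15} = 41, b_{16} = 42, b_{17} = 23, b_{18} = 32, b_{19} = 37, b_{20} = 30, b_{21} = 31.
Since b_{21} = b_1 = 31, the sequence is periodic with period 20.
(504 - 1) mod 20 = 3, so b_{504} = b_4 = 26.

26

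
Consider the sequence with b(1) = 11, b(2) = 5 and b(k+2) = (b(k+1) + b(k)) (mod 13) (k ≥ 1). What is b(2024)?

10

Listing terms: b(1) = 11,  b(2) = 5,  b(3) = 3,  b(4) = 8,  b(5) = 11,  b(6) = 6,  b(7) = 4,  b(8) = 10,  b(9) = 1,  b(10) = 11,  b(11) = 12,  b(12) = 10,  b(13) = 9,  b(14) = 6,  b(15) = 2,  b(16) = 8,  b(17) = 10,  b(18) = 5,  b(19) = 2,  b(20) = 7,  b(21) = 9,  b(22) = 3,  b(23) = 12,  b(24) = 2,  b(25) = 1,  b(26) = 3,  b(27) = 4,  b(28) = 7,  b(29) = 11,  b(30) = 5.
The sequence repeats with period 28.
So b(2024) = b(1 + ((2024-1) mod 28)) = b(8) = 10.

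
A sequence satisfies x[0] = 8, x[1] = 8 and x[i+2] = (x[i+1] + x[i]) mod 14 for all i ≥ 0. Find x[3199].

Computing terms: x[0] = 8; x[1] = 8; x[2] = 2; x[3] = 10; x[4] = 12; x[5] = 8; x[6] = 6; x[7] = 0; x[8] = 6; x[9] = 6; x[10] = 12; x[11] = 4; x[12] = 2; x[13] = 6; x[14] = 8; x[15] = 0; x[16] = 8; x[17] = 8.
Since (x[16], x[17]) = (x[0], x[1]) = (8, 8) (two consecutive terms determine the rest), the sequence is periodic with period 16.
(3199 - 0) mod 16 = 15, so x[3199] = x[15] = 0.

0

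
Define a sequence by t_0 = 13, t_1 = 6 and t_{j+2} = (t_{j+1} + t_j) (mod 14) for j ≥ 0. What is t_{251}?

3

Listing terms: t_0 = 13,  t_1 = 6,  t_2 = 5,  t_3 = 11,  t_4 = 2,  t_5 = 13,  t_6 = 1,  t_7 = 0,  t_8 = 1,  t_9 = 1,  t_{10} = 2,  t_{11} = 3,  t_{12} = 5,  t_{13} = 8,  t_{14} = 13,  t_{15} = 7,  t_{16} = 6,  t_{17} = 13,  t_{18} = 5,  t_{19} = 4,  t_{20} = 9,  t_{21} = 13,  t_{22} = 8,  t_{23} = 7,  t_{24} = 1,  t_{25} = 8,  t_{26} = 9,  t_{27} = 3,  t_{28} = 12,  t_{29} = 1,  t_{30} = 13,  t_{31} = 0,  t_{32} = 13,  t_{33} = 13,  t_{34} = 12,  t_{35} = 11,  t_{36} = 9,  t_{37} = 6,  t_{38} = 1,  t_{39} = 7,  t_{40} = 8,  t_{41} = 1,  t_{42} = 9,  t_{43} = 10,  t_{44} = 5,  t_{45} = 1,  t_{46} = 6,  t_{47} = 7,  t_{48} = 13,  t_{49} = 6.
Since (t_{48}, t_{49}) = (t_0, t_1) = (13, 6) (two consecutive terms determine the rest), the sequence is periodic with period 48.
So t_{251} = t_{0 + ((251-0) mod 48)} = t_{11} = 3.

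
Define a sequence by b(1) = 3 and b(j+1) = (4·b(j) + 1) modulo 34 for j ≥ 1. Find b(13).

We have b(1) = 3; b(2) = 13; b(3) = 19; b(4) = 9; b(5) = 3.
Since b(5) = b(1) = 3, the sequence is periodic with period 4.
So b(13) = b(1 + ((13-1) mod 4)) = b(1) = 3.

3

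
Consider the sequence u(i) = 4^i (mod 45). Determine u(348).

Listing terms: u(1) = 4; u(2) = 16; u(3) = 19; u(4) = 31; u(5) = 34; u(6) = 1; u(7) = 4.
Since u(7) = u(1) = 4, the sequence is periodic with period 6.
So u(348) = u(1 + ((348-1) mod 6)) = u(6) = 1.

1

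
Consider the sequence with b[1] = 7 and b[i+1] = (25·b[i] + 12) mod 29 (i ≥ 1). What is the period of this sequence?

b[1] = 7; b[2] = 13; b[3] = 18; b[4] = 27; b[5] = 20; b[6] = 19; b[7] = 23; b[8] = 7.
The sequence repeats with period 7.

7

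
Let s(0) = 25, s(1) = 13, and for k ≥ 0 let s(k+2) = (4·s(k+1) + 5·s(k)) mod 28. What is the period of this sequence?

6

s(0) = 25; s(1) = 13; s(2) = 9; s(3) = 17; s(4) = 1; s(5) = 5; s(6) = 25; s(7) = 13.
The sequence repeats with period 6.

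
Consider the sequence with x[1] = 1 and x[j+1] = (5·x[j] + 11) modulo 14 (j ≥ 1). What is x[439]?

Computing terms: x[1] = 1,  x[2] = 2,  x[3] = 7,  x[4] = 4,  x[5] = 3,  x[6] = 12,  x[7] = 1.
Since x[7] = x[1] = 1, the sequence is periodic with period 6.
So x[439] = x[1 + ((439-1) mod 6)] = x[1] = 1.

1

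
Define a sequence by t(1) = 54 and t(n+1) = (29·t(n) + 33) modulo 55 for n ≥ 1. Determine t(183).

Listing terms: t(1) = 54, t(2) = 4, t(3) = 39, t(4) = 9, t(5) = 19, t(6) = 34, t(7) = 29, t(8) = 49, t(9) = 24, t(10) = 14, t(11) = 54.
The sequence repeats with period 10.
So t(183) = t(1 + ((183-1) mod 10)) = t(3) = 39.

39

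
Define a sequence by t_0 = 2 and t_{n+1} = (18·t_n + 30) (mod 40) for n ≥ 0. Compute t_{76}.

2

Computing terms: t_0 = 2,  t_1 = 26,  t_2 = 18,  t_3 = 34,  t_4 = 2.
Since t_4 = t_0 = 2, the sequence is periodic with period 4.
So t_{76} = t_{0 + ((76-0) mod 4)} = t_0 = 2.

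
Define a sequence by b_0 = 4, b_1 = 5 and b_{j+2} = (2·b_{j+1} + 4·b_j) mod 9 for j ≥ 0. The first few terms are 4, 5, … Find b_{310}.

7

Computing terms: b_0 = 4; b_1 = 5; b_2 = 8; b_3 = 0; b_4 = 5; b_5 = 1; b_6 = 4; b_7 = 3; b_8 = 4; b_9 = 2; b_{10} = 2; b_{11} = 3; b_{12} = 5; b_{13} = 4; b_{14} = 1; b_{15} = 0; b_{16} = 4; b_{17} = 8; b_{18} = 5; b_{19} = 6; b_{20} = 5; b_{21} = 7; b_{22} = 7; b_{23} = 6; b_{24} = 4; b_{25} = 5.
The sequence repeats with period 24.
So b_{310} = b_{0 + ((310-0) mod 24)} = b_{22} = 7.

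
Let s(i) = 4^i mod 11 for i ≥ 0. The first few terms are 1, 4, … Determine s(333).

9

We have s(0) = 1,  s(1) = 4,  s(2) = 5,  s(3) = 9,  s(4) = 3,  s(5) = 1.
The sequence repeats with period 5.
(333 - 0) mod 5 = 3, so s(333) = s(3) = 9.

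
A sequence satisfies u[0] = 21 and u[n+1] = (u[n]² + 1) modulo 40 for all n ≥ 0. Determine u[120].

We have u[0] = 21, u[1] = 2, u[2] = 5, u[3] = 26, u[4] = 37, u[5] = 10, u[6] = 21.
The sequence repeats with period 6.
So u[120] = u[0 + ((120-0) mod 6)] = u[0] = 21.

21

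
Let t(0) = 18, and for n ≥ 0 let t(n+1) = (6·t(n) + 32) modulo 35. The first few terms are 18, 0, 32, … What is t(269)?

We have t(0) = 18,  t(1) = 0,  t(2) = 32,  t(3) = 14,  t(4) = 11,  t(5) = 28,  t(6) = 25,  t(7) = 7,  t(8) = 4,  t(9) = 21,  t(10) = 18.
Since t(10) = t(0) = 18, the sequence is periodic with period 10.
So t(269) = t(0 + ((269-0) mod 10)) = t(9) = 21.

21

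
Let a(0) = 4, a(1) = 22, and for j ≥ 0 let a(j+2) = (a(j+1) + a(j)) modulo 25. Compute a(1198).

Computing terms: a(0) = 4; a(1) = 22; a(2) = 1; a(3) = 23; a(4) = 24; a(5) = 22; a(6) = 21; a(7) = 18; a(8) = 14; a(9) = 7; a(10) = 21; a(11) = 3; a(12) = 24; a(13) = 2; a(14) = 1; a(15) = 3; a(16) = 4; a(17) = 7; a(18) = 11; a(19) = 18; a(20) = 4; a(21) = 22.
The sequence repeats with period 20.
(1198 - 0) mod 20 = 18, so a(1198) = a(18) = 11.

11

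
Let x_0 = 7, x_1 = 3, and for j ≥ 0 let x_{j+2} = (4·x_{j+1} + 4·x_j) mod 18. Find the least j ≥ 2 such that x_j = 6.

Computing terms: x_0 = 7, x_1 = 3, x_2 = 4, x_3 = 10, x_4 = 2, x_5 = 12, x_6 = 2, x_7 = 2, x_8 = 16, x_9 = 0, x_{10} = 10, x_{11} = 4, x_{12} = 2, x_{13} = 6, x_{14} = 14, x_{15} = 8, x_{16} = 16, x_{17} = 6, x_{18} = 16, x_{19} = 16, x_{20} = 2, x_{21} = 0, x_{22} = 8, x_{23} = 14, x_{24} = 16, x_{25} = 12, x_{26} = 4, x_{27} = 10.
Since (x_{26}, x_{27}) = (x_2, x_3) = (4, 10) (two consecutive terms determine the rest), the sequence is eventually periodic: after a pre-period of length 2 it cycles with period 24.
The value 6 first appears (with j ≥ 2) at x_{13}.

13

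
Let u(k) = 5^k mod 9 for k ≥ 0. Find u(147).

8

Computing terms: u(0) = 1; u(1) = 5; u(2) = 7; u(3) = 8; u(4) = 4; u(5) = 2; u(6) = 1.
Since u(6) = u(0) = 1, the sequence is periodic with period 6.
So u(147) = u(0 + ((147-0) mod 6)) = u(3) = 8.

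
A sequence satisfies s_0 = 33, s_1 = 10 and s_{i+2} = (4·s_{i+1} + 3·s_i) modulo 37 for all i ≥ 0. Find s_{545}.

s_0 = 33, s_1 = 10, s_2 = 28, s_3 = 31, s_4 = 23, s_5 = 0, s_6 = 32, s_7 = 17, s_8 = 16, s_9 = 4, s_{10} = 27, s_{11} = 9, s_{12} = 6, s_{13} = 14, s_{14} = 0, s_{15} = 5, s_{16} = 20, s_{17} = 21, s_{18} = 33, s_{19} = 10.
The sequence repeats with period 18.
(545 - 0) mod 18 = 5, so s_{545} = s_5 = 0.

0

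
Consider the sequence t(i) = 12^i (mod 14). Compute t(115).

12

Computing terms: t(0) = 1; t(1) = 12; t(2) = 4; t(3) = 6; t(4) = 2; t(5) = 10; t(6) = 8; t(7) = 12.
Since t(7) = t(1) = 12, the sequence is eventually periodic: after a pre-period of length 1 it cycles with period 6.
For i ≥ 1, t(i) depends only on (i - 1) mod 6. (115 - 1) mod 6 = 0, so t(115) = t(1) = 12.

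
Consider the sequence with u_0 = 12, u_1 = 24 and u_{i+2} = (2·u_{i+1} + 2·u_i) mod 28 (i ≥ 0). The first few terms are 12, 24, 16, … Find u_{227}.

Computing terms: u_0 = 12, u_1 = 24, u_2 = 16, u_3 = 24, u_4 = 24, u_5 = 12, u_6 = 16, u_7 = 0, u_8 = 4, u_9 = 8, u_{10} = 24, u_{11} = 8, u_{12} = 8, u_{13} = 4, u_{14} = 24, u_{15} = 0, u_{16} = 20, u_{17} = 12, u_{18} = 8, u_{19} = 12, u_{20} = 12, u_{21} = 20, u_{22} = 8, u_{23} = 0, u_{24} = 16, u_{25} = 4, u_{26} = 12, u_{27} = 4, u_{28} = 4, u_{29} = 16, u_{30} = 12, u_{31} = 0, u_{32} = 24, u_{33} = 20, u_{34} = 4, u_{35} = 20, u_{36} = 20, u_{37} = 24, u_{38} = 4, u_{39} = 0, u_{40} = 8, u_{41} = 16, u_{42} = 20, u_{43} = 16, u_{44} = 16, u_{45} = 8, u_{46} = 20, u_{47} = 0, u_{48} = 12, u_{49} = 24.
The sequence repeats with period 48.
So u_{227} = u_{0 + ((227-0) mod 48)} = u_{35} = 20.

20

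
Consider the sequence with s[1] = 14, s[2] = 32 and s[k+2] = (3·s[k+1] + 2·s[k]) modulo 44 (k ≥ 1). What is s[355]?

Computing terms: s[1] = 14; s[2] = 32; s[3] = 36; s[4] = 40; s[5] = 16; s[6] = 40; s[7] = 20; s[8] = 8; s[9] = 20; s[10] = 32; s[11] = 4; s[12] = 32; s[13] = 16; s[14] = 24; s[15] = 16; s[16] = 8; s[17] = 12; s[18] = 8; s[19] = 4; s[20] = 28; s[21] = 4; s[22] = 24; s[23] = 36; s[24] = 24; s[25] = 12; s[26] = 40; s[27] = 12; s[28] = 28; s[29] = 20; s[30] = 28; s[31] = 36; s[32] = 32; s[33] = 36.
Since (s[32], s[33]) = (s[2], s[3]) = (32, 36) (two consecutive terms determine the rest), the sequence is eventually periodic: after a pre-period of length 1 it cycles with period 30.
For k ≥ 2, s[k] depends only on (k - 2) mod 30. (355 - 2) mod 30 = 23, so s[355] = s[25] = 12.

12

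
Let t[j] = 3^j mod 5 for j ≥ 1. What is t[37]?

Listing terms: t[1] = 3,  t[2] = 4,  t[3] = 2,  t[4] = 1,  t[5] = 3.
Since t[5] = t[1] = 3, the sequence is periodic with period 4.
So t[37] = t[1 + ((37-1) mod 4)] = t[1] = 3.

3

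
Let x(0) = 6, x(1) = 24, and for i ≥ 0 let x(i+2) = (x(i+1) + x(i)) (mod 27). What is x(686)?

24

x(0) = 6,  x(1) = 24,  x(2) = 3,  x(3) = 0,  x(4) = 3,  x(5) = 3,  x(6) = 6,  x(7) = 9,  x(8) = 15,  x(9) = 24,  x(10) = 12,  x(11) = 9,  x(12) = 21,  x(13) = 3,  x(14) = 24,  x(15) = 0,  x(16) = 24,  x(17) = 24,  x(18) = 21,  x(19) = 18,  x(20) = 12,  x(21) = 3,  x(22) = 15,  x(23) = 18,  x(24) = 6,  x(25) = 24.
Since (x(24), x(25)) = (x(0), x(1)) = (6, 24) (two consecutive terms determine the rest), the sequence is periodic with period 24.
So x(686) = x(0 + ((686-0) mod 24)) = x(14) = 24.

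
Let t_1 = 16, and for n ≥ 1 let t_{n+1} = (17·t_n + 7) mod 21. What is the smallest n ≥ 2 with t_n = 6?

2

Computing terms: t_1 = 16,  t_2 = 6,  t_3 = 4,  t_4 = 12,  t_5 = 1,  t_6 = 3,  t_7 = 16.
The sequence repeats with period 6.
The value 6 first appears (with n ≥ 2) at t_2.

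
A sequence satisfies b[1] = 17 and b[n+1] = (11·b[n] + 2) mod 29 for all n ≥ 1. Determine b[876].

9

We have b[1] = 17, b[2] = 15, b[3] = 22, b[4] = 12, b[5] = 18, b[6] = 26, b[7] = 27, b[8] = 9, b[9] = 14, b[10] = 11, b[11] = 7, b[12] = 21, b[13] = 1, b[14] = 13, b[15] = 0, b[16] = 2, b[17] = 24, b[18] = 5, b[19] = 28, b[20] = 20, b[21] = 19, b[22] = 8, b[23] = 3, b[24] = 6, b[25] = 10, b[26] = 25, b[27] = 16, b[28] = 4, b[29] = 17.
Since b[29] = b[1] = 17, the sequence is periodic with period 28.
So b[876] = b[1 + ((876-1) mod 28)] = b[8] = 9.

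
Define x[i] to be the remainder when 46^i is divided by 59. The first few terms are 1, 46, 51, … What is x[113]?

21

We have x[0] = 1,  x[1] = 46,  x[2] = 51,  x[3] = 45,  x[4] = 5,  x[5] = 53,  x[6] = 19,  x[7] = 48,  x[8] = 25,  x[9] = 29,  x[10] = 36,  x[11] = 4,  x[12] = 7,  x[13] = 27,  x[14] = 3,  x[15] = 20,  x[16] = 35,  x[17] = 17,  x[18] = 15,  x[19] = 41,  x[20] = 57,  x[21] = 26,  x[22] = 16,  x[23] = 28,  x[24] = 49,  x[25] = 12,  x[26] = 21,  x[27] = 22,  x[28] = 9,  x[29] = 1.
The sequence repeats with period 29.
So x[113] = x[0 + ((113-0) mod 29)] = x[26] = 21.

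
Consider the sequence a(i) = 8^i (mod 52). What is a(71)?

44

Listing terms: a(0) = 1,  a(1) = 8,  a(2) = 12,  a(3) = 44,  a(4) = 40,  a(5) = 8.
Since a(5) = a(1) = 8, the sequence is eventually periodic: after a pre-period of length 1 it cycles with period 4.
For i ≥ 1, a(i) depends only on (i - 1) mod 4. (71 - 1) mod 4 = 2, so a(71) = a(3) = 44.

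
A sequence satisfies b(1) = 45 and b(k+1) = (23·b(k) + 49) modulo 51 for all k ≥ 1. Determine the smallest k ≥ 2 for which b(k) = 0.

9

Computing terms: b(1) = 45,  b(2) = 13,  b(3) = 42,  b(4) = 46,  b(5) = 36,  b(6) = 10,  b(7) = 24,  b(8) = 40,  b(9) = 0,  b(10) = 49,  b(11) = 3,  b(12) = 16,  b(13) = 9,  b(14) = 1,  b(15) = 21,  b(16) = 22,  b(17) = 45.
Since b(17) = b(1) = 45, the sequence is periodic with period 16.
The value 0 first appears (with k ≥ 2) at b(9).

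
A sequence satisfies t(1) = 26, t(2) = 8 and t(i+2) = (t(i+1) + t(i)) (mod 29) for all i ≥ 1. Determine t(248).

We have t(1) = 26,  t(2) = 8,  t(3) = 5,  t(4) = 13,  t(5) = 18,  t(6) = 2,  t(7) = 20,  t(8) = 22,  t(9) = 13,  t(10) = 6,  t(11) = 19,  t(12) = 25,  t(13) = 15,  t(14) = 11,  t(15) = 26,  t(16) = 8.
The sequence repeats with period 14.
(248 - 1) mod 14 = 9, so t(248) = t(10) = 6.

6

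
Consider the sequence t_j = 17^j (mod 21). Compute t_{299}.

Listing terms: t_0 = 1,  t_1 = 17,  t_2 = 16,  t_3 = 20,  t_4 = 4,  t_5 = 5,  t_6 = 1.
The sequence repeats with period 6.
(299 - 0) mod 6 = 5, so t_{299} = t_5 = 5.

5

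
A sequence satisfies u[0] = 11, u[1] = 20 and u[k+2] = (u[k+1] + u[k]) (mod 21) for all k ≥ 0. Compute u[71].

12

Listing terms: u[0] = 11, u[1] = 20, u[2] = 10, u[3] = 9, u[4] = 19, u[5] = 7, u[6] = 5, u[7] = 12, u[8] = 17, u[9] = 8, u[10] = 4, u[11] = 12, u[12] = 16, u[13] = 7, u[14] = 2, u[15] = 9, u[16] = 11, u[17] = 20.
The sequence repeats with period 16.
(71 - 0) mod 16 = 7, so u[71] = u[7] = 12.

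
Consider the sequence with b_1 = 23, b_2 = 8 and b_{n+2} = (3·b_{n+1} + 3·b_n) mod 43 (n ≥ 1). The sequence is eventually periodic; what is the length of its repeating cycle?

42

b_1 = 23; b_2 = 8; b_3 = 7; b_4 = 2; b_5 = 27; b_6 = 1; b_7 = 41; b_8 = 40; b_9 = 28; b_{10} = 32; b_{11} = 8; b_{12} = 34; b_{13} = 40; b_{14} = 7; b_{15} = 12; b_{16} = 14; b_{17} = 35; b_{18} = 18; b_{19} = 30; b_{20} = 15; b_{21} = 6; b_{22} = 20; b_{23} = 35; b_{24} = 36; b_{25} = 41; b_{26} = 16; b_{27} = 42; b_{28} = 2; b_{29} = 3; b_{30} = 15; b_{31} = 11; b_{32} = 35; b_{33} = 9; b_{34} = 3; b_{35} = 36; b_{36} = 31; b_{37} = 29; b_{38} = 8; b_{39} = 25; b_{40} = 13; b_{41} = 28; b_{42} = 37; b_{43} = 23; b_{44} = 8.
The sequence repeats with period 42.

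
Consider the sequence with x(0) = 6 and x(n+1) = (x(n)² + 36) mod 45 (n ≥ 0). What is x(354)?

36

We have x(0) = 6; x(1) = 27; x(2) = 0; x(3) = 36; x(4) = 27.
Since x(4) = x(1) = 27, the sequence is eventually periodic: after a pre-period of length 1 it cycles with period 3.
For n ≥ 1, x(n) depends only on (n - 1) mod 3. (354 - 1) mod 3 = 2, so x(354) = x(3) = 36.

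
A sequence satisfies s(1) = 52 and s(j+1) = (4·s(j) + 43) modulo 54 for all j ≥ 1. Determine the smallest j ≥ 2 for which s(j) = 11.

s(1) = 52, s(2) = 35, s(3) = 21, s(4) = 19, s(5) = 11, s(6) = 33, s(7) = 13, s(8) = 41, s(9) = 45, s(10) = 7, s(11) = 17, s(12) = 3, s(13) = 1, s(14) = 47, s(15) = 15, s(16) = 49, s(17) = 23, s(18) = 27, s(19) = 43, s(20) = 53, s(21) = 39, s(22) = 37, s(23) = 29, s(24) = 51, s(25) = 31, s(26) = 5, s(27) = 9, s(28) = 25, s(29) = 35.
Since s(29) = s(2) = 35, the sequence is eventually periodic: after a pre-period of length 1 it cycles with period 27.
The value 11 first appears (with j ≥ 2) at s(5).

5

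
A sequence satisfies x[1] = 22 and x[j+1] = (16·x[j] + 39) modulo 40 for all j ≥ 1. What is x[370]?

23

We have x[1] = 22,  x[2] = 31,  x[3] = 15,  x[4] = 39,  x[5] = 23,  x[6] = 7,  x[7] = 31.
Since x[7] = x[2] = 31, the sequence is eventually periodic: after a pre-period of length 1 it cycles with period 5.
For j ≥ 2, x[j] depends only on (j - 2) mod 5. (370 - 2) mod 5 = 3, so x[370] = x[5] = 23.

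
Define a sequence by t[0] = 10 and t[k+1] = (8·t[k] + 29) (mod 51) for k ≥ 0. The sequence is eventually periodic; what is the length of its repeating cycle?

8

Listing terms: t[0] = 10, t[1] = 7, t[2] = 34, t[3] = 46, t[4] = 40, t[5] = 43, t[6] = 16, t[7] = 4, t[8] = 10.
Since t[8] = t[0] = 10, the sequence is periodic with period 8.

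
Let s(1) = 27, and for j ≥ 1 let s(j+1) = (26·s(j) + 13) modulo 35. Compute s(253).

s(1) = 27,  s(2) = 15,  s(3) = 18,  s(4) = 26,  s(5) = 24,  s(6) = 7,  s(7) = 20,  s(8) = 8,  s(9) = 11,  s(10) = 19,  s(11) = 17,  s(12) = 0,  s(13) = 13,  s(14) = 1,  s(15) = 4,  s(16) = 12,  s(17) = 10,  s(18) = 28,  s(19) = 6,  s(20) = 29,  s(21) = 32,  s(22) = 5,  s(23) = 3,  s(24) = 21,  s(25) = 34,  s(26) = 22,  s(27) = 25,  s(28) = 33,  s(29) = 31,  s(30) = 14,  s(31) = 27.
The sequence repeats with period 30.
(253 - 1) mod 30 = 12, so s(253) = s(13) = 13.

13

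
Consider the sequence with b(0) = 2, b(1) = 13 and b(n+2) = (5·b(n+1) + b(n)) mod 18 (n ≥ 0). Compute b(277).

We have b(0) = 2, b(1) = 13, b(2) = 13, b(3) = 6, b(4) = 7, b(5) = 5, b(6) = 14, b(7) = 3, b(8) = 11, b(9) = 4, b(10) = 13, b(11) = 15, b(12) = 16, b(13) = 5, b(14) = 5, b(15) = 12, b(16) = 11, b(17) = 13, b(18) = 4, b(19) = 15, b(20) = 7, b(21) = 14, b(22) = 5, b(23) = 3, b(24) = 2, b(25) = 13.
The sequence repeats with period 24.
So b(277) = b(0 + ((277-0) mod 24)) = b(13) = 5.

5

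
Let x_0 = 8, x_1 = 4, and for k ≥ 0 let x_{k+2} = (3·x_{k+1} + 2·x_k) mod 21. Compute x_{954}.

7

We have x_0 = 8; x_1 = 4; x_2 = 7; x_3 = 8; x_4 = 17; x_5 = 4; x_6 = 4; x_7 = 20; x_8 = 5; x_9 = 13; x_{10} = 7; x_{11} = 5; x_{12} = 8; x_{13} = 13; x_{14} = 13; x_{15} = 2; x_{16} = 11; x_{17} = 16; x_{18} = 7; x_{19} = 11; x_{20} = 5; x_{21} = 16; x_{22} = 16; x_{23} = 17; x_{24} = 20; x_{25} = 10; x_{26} = 7; x_{27} = 20; x_{28} = 11; x_{29} = 10; x_{30} = 10; x_{31} = 8; x_{32} = 2; x_{33} = 1; x_{34} = 7; x_{35} = 2; x_{36} = 20; x_{37} = 1; x_{38} = 1; x_{39} = 5; x_{40} = 17; x_{41} = 19; x_{42} = 7; x_{43} = 17; x_{44} = 2; x_{45} = 19; x_{46} = 19; x_{47} = 11; x_{48} = 8; x_{49} = 4.
The sequence repeats with period 48.
(954 - 0) mod 48 = 42, so x_{954} = x_{42} = 7.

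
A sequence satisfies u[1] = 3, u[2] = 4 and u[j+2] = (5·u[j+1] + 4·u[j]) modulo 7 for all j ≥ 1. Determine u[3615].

u[1] = 3, u[2] = 4, u[3] = 4, u[4] = 1, u[5] = 0, u[6] = 4, u[7] = 6, u[8] = 4, u[9] = 2, u[10] = 5, u[11] = 5, u[12] = 3, u[13] = 0, u[14] = 5, u[15] = 4, u[16] = 5, u[17] = 6, u[18] = 1, u[19] = 1, u[20] = 2, u[21] = 0, u[22] = 1, u[23] = 5, u[24] = 1, u[25] = 4, u[26] = 3, u[27] = 3, u[28] = 6, u[29] = 0, u[30] = 3, u[31] = 1, u[32] = 3, u[33] = 5, u[34] = 2, u[35] = 2, u[36] = 4, u[37] = 0, u[38] = 2, u[39] = 3, u[40] = 2, u[41] = 1, u[42] = 6, u[43] = 6, u[44] = 5, u[45] = 0, u[46] = 6, u[47] = 2, u[48] = 6, u[49] = 3, u[50] = 4.
The sequence repeats with period 48.
(3615 - 1) mod 48 = 14, so u[3615] = u[15] = 4.

4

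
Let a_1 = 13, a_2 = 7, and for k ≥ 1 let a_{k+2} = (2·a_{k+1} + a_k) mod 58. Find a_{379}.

51

Listing terms: a_1 = 13; a_2 = 7; a_3 = 27; a_4 = 3; a_5 = 33; a_6 = 11; a_7 = 55; a_8 = 5; a_9 = 7; a_{10} = 19; a_{11} = 45; a_{12} = 51; a_{13} = 31; a_{14} = 55; a_{15} = 25; a_{16} = 47; a_{17} = 3; a_{18} = 53; a_{19} = 51; a_{20} = 39; a_{21} = 13; a_{22} = 7.
The sequence repeats with period 20.
(379 - 1) mod 20 = 18, so a_{379} = a_{19} = 51.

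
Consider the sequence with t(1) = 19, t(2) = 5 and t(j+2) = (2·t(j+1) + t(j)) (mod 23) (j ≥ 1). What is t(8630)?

5

t(1) = 19, t(2) = 5, t(3) = 6, t(4) = 17, t(5) = 17, t(6) = 5, t(7) = 4, t(8) = 13, t(9) = 7, t(10) = 4, t(11) = 15, t(12) = 11, t(13) = 14, t(14) = 16, t(15) = 0, t(16) = 16, t(17) = 9, t(18) = 11, t(19) = 8, t(20) = 4, t(21) = 16, t(22) = 13, t(23) = 19, t(24) = 5.
Since (t(23), t(24)) = (t(1), t(2)) = (19, 5) (two consecutive terms determine the rest), the sequence is periodic with period 22.
(8630 - 1) mod 22 = 5, so t(8630) = t(6) = 5.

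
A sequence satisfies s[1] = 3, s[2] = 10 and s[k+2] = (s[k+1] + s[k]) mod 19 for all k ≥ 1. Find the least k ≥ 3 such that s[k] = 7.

14

Listing terms: s[1] = 3, s[2] = 10, s[3] = 13, s[4] = 4, s[5] = 17, s[6] = 2, s[7] = 0, s[8] = 2, s[9] = 2, s[10] = 4, s[11] = 6, s[12] = 10, s[13] = 16, s[14] = 7, s[15] = 4, s[16] = 11, s[17] = 15, s[18] = 7, s[19] = 3, s[20] = 10.
The sequence repeats with period 18.
The value 7 first appears (with k ≥ 3) at s[14].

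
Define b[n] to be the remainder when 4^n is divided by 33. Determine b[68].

Computing terms: b[0] = 1; b[1] = 4; b[2] = 16; b[3] = 31; b[4] = 25; b[5] = 1.
Since b[5] = b[0] = 1, the sequence is periodic with period 5.
(68 - 0) mod 5 = 3, so b[68] = b[3] = 31.

31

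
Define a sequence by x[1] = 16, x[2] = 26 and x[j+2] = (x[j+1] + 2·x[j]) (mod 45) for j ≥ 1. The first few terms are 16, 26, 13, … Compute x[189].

Listing terms: x[1] = 16; x[2] = 26; x[3] = 13; x[4] = 20; x[5] = 1; x[6] = 41; x[7] = 43; x[8] = 35; x[9] = 31; x[10] = 11; x[11] = 28; x[12] = 5; x[13] = 16; x[14] = 26.
Since (x[13], x[14]) = (x[1], x[2]) = (16, 26) (two consecutive terms determine the rest), the sequence is periodic with period 12.
(189 - 1) mod 12 = 8, so x[189] = x[9] = 31.

31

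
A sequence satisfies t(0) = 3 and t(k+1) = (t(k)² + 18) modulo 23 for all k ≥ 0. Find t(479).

We have t(0) = 3; t(1) = 4; t(2) = 11; t(3) = 1; t(4) = 19; t(5) = 11.
Since t(5) = t(2) = 11, the sequence is eventually periodic: after a pre-period of length 2 it cycles with period 3.
For k ≥ 2, t(k) depends only on (k - 2) mod 3. (479 - 2) mod 3 = 0, so t(479) = t(2) = 11.

11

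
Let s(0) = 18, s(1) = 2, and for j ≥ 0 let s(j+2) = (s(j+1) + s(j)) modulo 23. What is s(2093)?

s(0) = 18,  s(1) = 2,  s(2) = 20,  s(3) = 22,  s(4) = 19,  s(5) = 18,  s(6) = 14,  s(7) = 9,  s(8) = 0,  s(9) = 9,  s(10) = 9,  s(11) = 18,  s(12) = 4,  s(13) = 22,  s(14) = 3,  s(15) = 2,  s(16) = 5,  s(17) = 7,  s(18) = 12,  s(19) = 19,  s(20) = 8,  s(21) = 4,  s(22) = 12,  s(23) = 16,  s(24) = 5,  s(25) = 21,  s(26) = 3,  s(27) = 1,  s(28) = 4,  s(29) = 5,  s(30) = 9,  s(31) = 14,  s(32) = 0,  s(33) = 14,  s(34) = 14,  s(35) = 5,  s(36) = 19,  s(37) = 1,  s(38) = 20,  s(39) = 21,  s(40) = 18,  s(41) = 16,  s(42) = 11,  s(43) = 4,  s(44) = 15,  s(45) = 19,  s(46) = 11,  s(47) = 7,  s(48) = 18,  s(49) = 2.
The sequence repeats with period 48.
So s(2093) = s(0 + ((2093-0) mod 48)) = s(29) = 5.

5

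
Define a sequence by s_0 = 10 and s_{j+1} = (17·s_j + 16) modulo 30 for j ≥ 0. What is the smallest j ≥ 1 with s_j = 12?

3

Computing terms: s_0 = 10, s_1 = 6, s_2 = 28, s_3 = 12, s_4 = 10.
Since s_4 = s_0 = 10, the sequence is periodic with period 4.
The value 12 first appears (with j ≥ 1) at s_3.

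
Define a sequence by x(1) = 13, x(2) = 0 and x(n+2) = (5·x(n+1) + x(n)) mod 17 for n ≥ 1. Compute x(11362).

Computing terms: x(1) = 13, x(2) = 0, x(3) = 13, x(4) = 14, x(5) = 15, x(6) = 4, x(7) = 1, x(8) = 9, x(9) = 12, x(10) = 1, x(11) = 0, x(12) = 1, x(13) = 5, x(14) = 9, x(15) = 16, x(16) = 4, x(17) = 2, x(18) = 14, x(19) = 4, x(20) = 0, x(21) = 4, x(22) = 3, x(23) = 2, x(24) = 13, x(25) = 16, x(26) = 8, x(27) = 5, x(28) = 16, x(29) = 0, x(30) = 16, x(31) = 12, x(32) = 8, x(33) = 1, x(34) = 13, x(35) = 15, x(36) = 3, x(37) = 13, x(38) = 0.
Since (x(37), x(38)) = (x(1), x(2)) = (13, 0) (two consecutive terms determine the rest), the sequence is periodic with period 36.
(11362 - 1) mod 36 = 21, so x(11362) = x(22) = 3.

3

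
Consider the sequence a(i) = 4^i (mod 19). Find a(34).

6

We have a(0) = 1, a(1) = 4, a(2) = 16, a(3) = 7, a(4) = 9, a(5) = 17, a(6) = 11, a(7) = 6, a(8) = 5, a(9) = 1.
The sequence repeats with period 9.
So a(34) = a(0 + ((34-0) mod 9)) = a(7) = 6.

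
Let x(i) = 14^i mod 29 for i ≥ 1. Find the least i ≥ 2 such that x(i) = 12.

7

x(1) = 14; x(2) = 22; x(3) = 18; x(4) = 20; x(5) = 19; x(6) = 5; x(7) = 12; x(8) = 23; x(9) = 3; x(10) = 13; x(11) = 8; x(12) = 25; x(13) = 2; x(14) = 28; x(15) = 15; x(16) = 7; x(17) = 11; x(18) = 9; x(19) = 10; x(20) = 24; x(21) = 17; x(22) = 6; x(23) = 26; x(24) = 16; x(25) = 21; x(26) = 4; x(27) = 27; x(28) = 1; x(29) = 14.
Since x(29) = x(1) = 14, the sequence is periodic with period 28.
The value 12 first appears (with i ≥ 2) at x(7).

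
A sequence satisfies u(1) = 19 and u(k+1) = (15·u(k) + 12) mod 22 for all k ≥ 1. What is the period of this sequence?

Listing terms: u(1) = 19, u(2) = 11, u(3) = 1, u(4) = 5, u(5) = 21, u(6) = 19.
The sequence repeats with period 5.

5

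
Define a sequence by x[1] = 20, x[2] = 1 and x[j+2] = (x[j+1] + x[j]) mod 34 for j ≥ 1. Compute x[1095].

5

Listing terms: x[1] = 20,  x[2] = 1,  x[3] = 21,  x[4] = 22,  x[5] = 9,  x[6] = 31,  x[7] = 6,  x[8] = 3,  x[9] = 9,  x[10] = 12,  x[11] = 21,  x[12] = 33,  x[13] = 20,  x[14] = 19,  x[15] = 5,  x[16] = 24,  x[17] = 29,  x[18] = 19,  x[19] = 14,  x[20] = 33,  x[21] = 13,  x[22] = 12,  x[23] = 25,  x[24] = 3,  x[25] = 28,  x[26] = 31,  x[27] = 25,  x[28] = 22,  x[29] = 13,  x[30] = 1,  x[31] = 14,  x[32] = 15,  x[33] = 29,  x[34] = 10,  x[35] = 5,  x[36] = 15,  x[37] = 20,  x[38] = 1.
The sequence repeats with period 36.
So x[1095] = x[1 + ((1095-1) mod 36)] = x[15] = 5.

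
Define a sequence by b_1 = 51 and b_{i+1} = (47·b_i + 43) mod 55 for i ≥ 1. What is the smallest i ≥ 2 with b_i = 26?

13

Computing terms: b_1 = 51, b_2 = 20, b_3 = 48, b_4 = 44, b_5 = 21, b_6 = 40, b_7 = 53, b_8 = 4, b_9 = 11, b_{10} = 10, b_{11} = 18, b_{12} = 9, b_{13} = 26, b_{14} = 0, b_{15} = 43, b_{16} = 29, b_{17} = 31, b_{18} = 15, b_{19} = 33, b_{20} = 54, b_{21} = 51.
The sequence repeats with period 20.
The value 26 first appears (with i ≥ 2) at b_{13}.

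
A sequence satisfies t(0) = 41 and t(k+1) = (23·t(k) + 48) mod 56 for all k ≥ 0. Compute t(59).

7

Listing terms: t(0) = 41,  t(1) = 39,  t(2) = 49,  t(3) = 55,  t(4) = 25,  t(5) = 7,  t(6) = 41.
Since t(6) = t(0) = 41, the sequence is periodic with period 6.
(59 - 0) mod 6 = 5, so t(59) = t(5) = 7.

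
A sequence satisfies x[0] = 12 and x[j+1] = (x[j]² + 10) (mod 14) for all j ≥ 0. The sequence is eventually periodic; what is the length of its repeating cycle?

We have x[0] = 12, x[1] = 0, x[2] = 10, x[3] = 12.
Since x[3] = x[0] = 12, the sequence is periodic with period 3.

3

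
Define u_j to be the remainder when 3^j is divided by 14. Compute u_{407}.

Listing terms: u_1 = 3, u_2 = 9, u_3 = 13, u_4 = 11, u_5 = 5, u_6 = 1, u_7 = 3.
Since u_7 = u_1 = 3, the sequence is periodic with period 6.
So u_{407} = u_{1 + ((407-1) mod 6)} = u_5 = 5.

5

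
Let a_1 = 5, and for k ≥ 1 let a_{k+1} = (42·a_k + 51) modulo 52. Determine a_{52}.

5

We have a_1 = 5, a_2 = 1, a_3 = 41, a_4 = 5.
The sequence repeats with period 3.
(52 - 1) mod 3 = 0, so a_{52} = a_1 = 5.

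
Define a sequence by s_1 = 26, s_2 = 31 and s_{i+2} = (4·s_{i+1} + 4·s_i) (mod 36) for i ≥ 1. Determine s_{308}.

4

We have s_1 = 26, s_2 = 31, s_3 = 12, s_4 = 28, s_5 = 16, s_6 = 32, s_7 = 12, s_8 = 32, s_9 = 32, s_{10} = 4, s_{11} = 0, s_{12} = 16, s_{13} = 28, s_{14} = 32, s_{15} = 24, s_{16} = 8, s_{17} = 20, s_{18} = 4, s_{19} = 24, s_{20} = 4, s_{21} = 4, s_{22} = 32, s_{23} = 0, s_{24} = 20, s_{25} = 8, s_{26} = 4, s_{27} = 12, s_{28} = 28.
Since (s_{27}, s_{28}) = (s_3, s_4) = (12, 28) (two consecutive terms determine the rest), the sequence is eventually periodic: after a pre-period of length 2 it cycles with period 24.
For i ≥ 3, s_i depends only on (i - 3) mod 24. (308 - 3) mod 24 = 17, so s_{308} = s_{20} = 4.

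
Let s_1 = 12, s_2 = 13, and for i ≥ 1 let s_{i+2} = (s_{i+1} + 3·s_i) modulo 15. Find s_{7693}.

s_1 = 12, s_2 = 13, s_3 = 4, s_4 = 13, s_5 = 10, s_6 = 4, s_7 = 4, s_8 = 1, s_9 = 13, s_{10} = 1, s_{11} = 10, s_{12} = 13, s_{13} = 13, s_{14} = 7, s_{15} = 1, s_{16} = 7, s_{17} = 10, s_{18} = 1, s_{19} = 1, s_{20} = 4, s_{21} = 7, s_{22} = 4, s_{23} = 10, s_{24} = 7, s_{25} = 7, s_{26} = 13, s_{27} = 4.
Since (s_{26}, s_{27}) = (s_2, s_3) = (13, 4) (two consecutive terms determine the rest), the sequence is eventually periodic: after a pre-period of length 1 it cycles with period 24.
For i ≥ 2, s_i depends only on (i - 2) mod 24. (7693 - 2) mod 24 = 11, so s_{7693} = s_{13} = 13.

13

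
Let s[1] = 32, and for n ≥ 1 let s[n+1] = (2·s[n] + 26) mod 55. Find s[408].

We have s[1] = 32; s[2] = 35; s[3] = 41; s[4] = 53; s[5] = 22; s[6] = 15; s[7] = 1; s[8] = 28; s[9] = 27; s[10] = 25; s[11] = 21; s[12] = 13; s[13] = 52; s[14] = 20; s[15] = 11; s[16] = 48; s[17] = 12; s[18] = 50; s[19] = 16; s[20] = 3; s[21] = 32.
The sequence repeats with period 20.
So s[408] = s[1 + ((408-1) mod 20)] = s[8] = 28.

28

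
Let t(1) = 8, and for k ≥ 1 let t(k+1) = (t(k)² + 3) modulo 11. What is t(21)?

Listing terms: t(1) = 8; t(2) = 1; t(3) = 4; t(4) = 8.
The sequence repeats with period 3.
(21 - 1) mod 3 = 2, so t(21) = t(3) = 4.

4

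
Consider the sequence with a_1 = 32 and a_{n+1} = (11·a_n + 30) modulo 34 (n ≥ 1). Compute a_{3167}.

6

We have a_1 = 32,  a_2 = 8,  a_3 = 16,  a_4 = 2,  a_5 = 18,  a_6 = 24,  a_7 = 22,  a_8 = 0,  a_9 = 30,  a_{10} = 20,  a_{11} = 12,  a_{12} = 26,  a_{13} = 10,  a_{14} = 4,  a_{15} = 6,  a_{16} = 28,  a_{17} = 32.
Since a_{17} = a_1 = 32, the sequence is periodic with period 16.
(3167 - 1) mod 16 = 14, so a_{3167} = a_{15} = 6.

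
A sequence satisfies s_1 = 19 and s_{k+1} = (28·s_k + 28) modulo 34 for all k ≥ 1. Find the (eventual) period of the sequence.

We have s_1 = 19, s_2 = 16, s_3 = 0, s_4 = 28, s_5 = 30, s_6 = 18, s_7 = 22, s_8 = 32, s_9 = 6, s_{10} = 26, s_{11} = 8, s_{12} = 14, s_{13} = 12, s_{14} = 24, s_{15} = 20, s_{16} = 10, s_{17} = 2, s_{18} = 16.
Since s_{18} = s_2 = 16, the sequence is eventually periodic: after a pre-period of length 1 it cycles with period 16.

16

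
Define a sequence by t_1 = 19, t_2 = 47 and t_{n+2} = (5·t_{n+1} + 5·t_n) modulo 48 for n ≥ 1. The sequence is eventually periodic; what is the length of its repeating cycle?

24

We have t_1 = 19,  t_2 = 47,  t_3 = 42,  t_4 = 13,  t_5 = 35,  t_6 = 0,  t_7 = 31,  t_8 = 11,  t_9 = 18,  t_{10} = 1,  t_{11} = 47,  t_{12} = 0,  t_{13} = 43,  t_{14} = 23,  t_{15} = 42,  t_{16} = 37,  t_{17} = 11,  t_{18} = 0,  t_{19} = 7,  t_{20} = 35,  t_{21} = 18,  t_{22} = 25,  t_{23} = 23,  t_{24} = 0,  t_{25} = 19,  t_{26} = 47.
The sequence repeats with period 24.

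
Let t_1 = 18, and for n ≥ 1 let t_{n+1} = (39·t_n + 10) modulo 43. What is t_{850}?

4

Listing terms: t_1 = 18,  t_2 = 24,  t_3 = 0,  t_4 = 10,  t_5 = 13,  t_6 = 1,  t_7 = 6,  t_8 = 29,  t_9 = 23,  t_{10} = 4,  t_{11} = 37,  t_{12} = 34,  t_{13} = 3,  t_{14} = 41,  t_{15} = 18.
Since t_{15} = t_1 = 18, the sequence is periodic with period 14.
So t_{850} = t_{1 + ((850-1) mod 14)} = t_{10} = 4.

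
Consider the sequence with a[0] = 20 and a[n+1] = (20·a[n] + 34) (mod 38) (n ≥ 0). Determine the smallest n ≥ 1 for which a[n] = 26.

a[0] = 20, a[1] = 16, a[2] = 12, a[3] = 8, a[4] = 4, a[5] = 0, a[6] = 34, a[7] = 30, a[8] = 26, a[9] = 22, a[10] = 18, a[11] = 14, a[12] = 10, a[13] = 6, a[14] = 2, a[15] = 36, a[16] = 32, a[17] = 28, a[18] = 24, a[19] = 20.
The sequence repeats with period 19.
The value 26 first appears (with n ≥ 1) at a[8].

8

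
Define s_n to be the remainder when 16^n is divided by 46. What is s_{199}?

16

Listing terms: s_0 = 1, s_1 = 16, s_2 = 26, s_3 = 2, s_4 = 32, s_5 = 6, s_6 = 4, s_7 = 18, s_8 = 12, s_9 = 8, s_{10} = 36, s_{11} = 24, s_{12} = 16.
Since s_{12} = s_1 = 16, the sequence is eventually periodic: after a pre-period of length 1 it cycles with period 11.
For n ≥ 1, s_n depends only on (n - 1) mod 11. (199 - 1) mod 11 = 0, so s_{199} = s_1 = 16.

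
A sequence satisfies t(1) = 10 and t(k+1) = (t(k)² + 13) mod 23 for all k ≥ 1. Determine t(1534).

3

Listing terms: t(1) = 10,  t(2) = 21,  t(3) = 17,  t(4) = 3,  t(5) = 22,  t(6) = 14,  t(7) = 2,  t(8) = 17.
Since t(8) = t(3) = 17, the sequence is eventually periodic: after a pre-period of length 2 it cycles with period 5.
For k ≥ 3, t(k) depends only on (k - 3) mod 5. (1534 - 3) mod 5 = 1, so t(1534) = t(4) = 3.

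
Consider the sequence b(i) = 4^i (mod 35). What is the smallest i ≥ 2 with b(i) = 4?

7

Computing terms: b(1) = 4; b(2) = 16; b(3) = 29; b(4) = 11; b(5) = 9; b(6) = 1; b(7) = 4.
Since b(7) = b(1) = 4, the sequence is periodic with period 6.
The value 4 next appears (with i ≥ 2) at b(7).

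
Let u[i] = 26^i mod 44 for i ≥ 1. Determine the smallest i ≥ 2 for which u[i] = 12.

We have u[1] = 26; u[2] = 16; u[3] = 20; u[4] = 36; u[5] = 12; u[6] = 4; u[7] = 16.
Since u[7] = u[2] = 16, the sequence is eventually periodic: after a pre-period of length 1 it cycles with period 5.
The value 12 first appears (with i ≥ 2) at u[5].

5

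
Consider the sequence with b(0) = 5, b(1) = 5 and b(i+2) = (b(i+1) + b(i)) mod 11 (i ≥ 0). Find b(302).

10

b(0) = 5, b(1) = 5, b(2) = 10, b(3) = 4, b(4) = 3, b(5) = 7, b(6) = 10, b(7) = 6, b(8) = 5, b(9) = 0, b(10) = 5, b(11) = 5.
Since (b(10), b(11)) = (b(0), b(1)) = (5, 5) (two consecutive terms determine the rest), the sequence is periodic with period 10.
So b(302) = b(0 + ((302-0) mod 10)) = b(2) = 10.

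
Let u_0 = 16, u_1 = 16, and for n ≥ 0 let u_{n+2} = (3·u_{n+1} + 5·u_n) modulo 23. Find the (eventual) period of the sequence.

22

We have u_0 = 16, u_1 = 16, u_2 = 13, u_3 = 4, u_4 = 8, u_5 = 21, u_6 = 11, u_7 = 0, u_8 = 9, u_9 = 4, u_{10} = 11, u_{11} = 7, u_{12} = 7, u_{13} = 10, u_{14} = 19, u_{15} = 15, u_{16} = 2, u_{17} = 12, u_{18} = 0, u_{19} = 14, u_{20} = 19, u_{21} = 12, u_{22} = 16, u_{23} = 16.
The sequence repeats with period 22.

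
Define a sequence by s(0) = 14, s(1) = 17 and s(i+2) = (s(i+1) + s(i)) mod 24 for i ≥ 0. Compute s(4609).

17

s(0) = 14,  s(1) = 17,  s(2) = 7,  s(3) = 0,  s(4) = 7,  s(5) = 7,  s(6) = 14,  s(7) = 21,  s(8) = 11,  s(9) = 8,  s(10) = 19,  s(11) = 3,  s(12) = 22,  s(13) = 1,  s(14) = 23,  s(15) = 0,  s(16) = 23,  s(17) = 23,  s(18) = 22,  s(19) = 21,  s(20) = 19,  s(21) = 16,  s(22) = 11,  s(23) = 3,  s(24) = 14,  s(25) = 17.
The sequence repeats with period 24.
(4609 - 0) mod 24 = 1, so s(4609) = s(1) = 17.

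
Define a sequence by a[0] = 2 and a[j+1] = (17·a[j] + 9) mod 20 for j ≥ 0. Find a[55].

9

Computing terms: a[0] = 2; a[1] = 3; a[2] = 0; a[3] = 9; a[4] = 2.
The sequence repeats with period 4.
So a[55] = a[0 + ((55-0) mod 4)] = a[3] = 9.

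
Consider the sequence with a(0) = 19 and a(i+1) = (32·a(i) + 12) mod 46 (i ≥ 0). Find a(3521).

22

We have a(0) = 19; a(1) = 22; a(2) = 26; a(3) = 16; a(4) = 18; a(5) = 36; a(6) = 14; a(7) = 0; a(8) = 12; a(9) = 28; a(10) = 34; a(11) = 42; a(12) = 22.
Since a(12) = a(1) = 22, the sequence is eventually periodic: after a pre-period of length 1 it cycles with period 11.
For i ≥ 1, a(i) depends only on (i - 1) mod 11. (3521 - 1) mod 11 = 0, so a(3521) = a(1) = 22.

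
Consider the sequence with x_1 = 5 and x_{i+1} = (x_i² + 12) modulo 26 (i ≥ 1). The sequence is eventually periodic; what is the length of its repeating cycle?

3

Computing terms: x_1 = 5,  x_2 = 11,  x_3 = 3,  x_4 = 21,  x_5 = 11.
Since x_5 = x_2 = 11, the sequence is eventually periodic: after a pre-period of length 1 it cycles with period 3.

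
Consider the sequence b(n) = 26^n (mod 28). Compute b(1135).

12

b(1) = 26; b(2) = 4; b(3) = 20; b(4) = 16; b(5) = 24; b(6) = 8; b(7) = 12; b(8) = 4.
Since b(8) = b(2) = 4, the sequence is eventually periodic: after a pre-period of length 1 it cycles with period 6.
For n ≥ 2, b(n) depends only on (n - 2) mod 6. (1135 - 2) mod 6 = 5, so b(1135) = b(7) = 12.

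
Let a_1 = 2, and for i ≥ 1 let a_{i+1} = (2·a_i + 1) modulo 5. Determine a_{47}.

We have a_1 = 2, a_2 = 0, a_3 = 1, a_4 = 3, a_5 = 2.
The sequence repeats with period 4.
(47 - 1) mod 4 = 2, so a_{47} = a_3 = 1.

1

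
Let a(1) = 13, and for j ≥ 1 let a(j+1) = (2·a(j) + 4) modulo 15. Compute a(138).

0

We have a(1) = 13, a(2) = 0, a(3) = 4, a(4) = 12, a(5) = 13.
Since a(5) = a(1) = 13, the sequence is periodic with period 4.
(138 - 1) mod 4 = 1, so a(138) = a(2) = 0.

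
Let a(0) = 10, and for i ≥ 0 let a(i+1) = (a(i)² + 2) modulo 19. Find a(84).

0

We have a(0) = 10, a(1) = 7, a(2) = 13, a(3) = 0, a(4) = 2, a(5) = 6, a(6) = 0.
Since a(6) = a(3) = 0, the sequence is eventually periodic: after a pre-period of length 3 it cycles with period 3.
For i ≥ 3, a(i) depends only on (i - 3) mod 3. (84 - 3) mod 3 = 0, so a(84) = a(3) = 0.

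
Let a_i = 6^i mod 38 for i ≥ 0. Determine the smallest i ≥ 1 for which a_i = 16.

8

a_0 = 1; a_1 = 6; a_2 = 36; a_3 = 26; a_4 = 4; a_5 = 24; a_6 = 30; a_7 = 28; a_8 = 16; a_9 = 20; a_{10} = 6.
Since a_{10} = a_1 = 6, the sequence is eventually periodic: after a pre-period of length 1 it cycles with period 9.
The value 16 first appears (with i ≥ 1) at a_8.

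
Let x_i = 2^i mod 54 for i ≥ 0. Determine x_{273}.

8

x_0 = 1; x_1 = 2; x_2 = 4; x_3 = 8; x_4 = 16; x_5 = 32; x_6 = 10; x_7 = 20; x_8 = 40; x_9 = 26; x_{10} = 52; x_{11} = 50; x_{12} = 46; x_{13} = 38; x_{14} = 22; x_{15} = 44; x_{16} = 34; x_{17} = 14; x_{18} = 28; x_{19} = 2.
Since x_{19} = x_1 = 2, the sequence is eventually periodic: after a pre-period of length 1 it cycles with period 18.
For i ≥ 1, x_i depends only on (i - 1) mod 18. (273 - 1) mod 18 = 2, so x_{273} = x_3 = 8.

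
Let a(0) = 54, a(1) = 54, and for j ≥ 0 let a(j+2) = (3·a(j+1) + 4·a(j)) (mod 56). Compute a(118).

18

We have a(0) = 54,  a(1) = 54,  a(2) = 42,  a(3) = 6,  a(4) = 18,  a(5) = 22,  a(6) = 26,  a(7) = 54,  a(8) = 42.
Since (a(7), a(8)) = (a(1), a(2)) = (54, 42) (two consecutive terms determine the rest), the sequence is eventually periodic: after a pre-period of length 1 it cycles with period 6.
For j ≥ 1, a(j) depends only on (j - 1) mod 6. (118 - 1) mod 6 = 3, so a(118) = a(4) = 18.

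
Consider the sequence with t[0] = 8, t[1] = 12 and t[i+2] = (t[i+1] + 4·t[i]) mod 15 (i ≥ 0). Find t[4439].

1

We have t[0] = 8; t[1] = 12; t[2] = 14; t[3] = 2; t[4] = 13; t[5] = 6; t[6] = 13; t[7] = 7; t[8] = 14; t[9] = 12; t[10] = 8; t[11] = 11; t[12] = 13; t[13] = 12; t[14] = 4; t[15] = 7; t[16] = 8; t[17] = 6; t[18] = 8; t[19] = 2; t[20] = 4; t[21] = 12; t[22] = 13; t[23] = 1; t[24] = 8; t[25] = 12.
Since (t[24], t[25]) = (t[0], t[1]) = (8, 12) (two consecutive terms determine the rest), the sequence is periodic with period 24.
(4439 - 0) mod 24 = 23, so t[4439] = t[23] = 1.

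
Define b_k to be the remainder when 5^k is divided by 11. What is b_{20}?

b_1 = 5,  b_2 = 3,  b_3 = 4,  b_4 = 9,  b_5 = 1,  b_6 = 5.
Since b_6 = b_1 = 5, the sequence is periodic with period 5.
(20 - 1) mod 5 = 4, so b_{20} = b_5 = 1.

1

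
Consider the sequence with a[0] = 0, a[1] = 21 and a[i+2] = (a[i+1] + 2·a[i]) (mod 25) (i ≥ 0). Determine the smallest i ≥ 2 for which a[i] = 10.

Computing terms: a[0] = 0,  a[1] = 21,  a[2] = 21,  a[3] = 13,  a[4] = 5,  a[5] = 6,  a[6] = 16,  a[7] = 3,  a[8] = 10,  a[9] = 16,  a[10] = 11,  a[11] = 18,  a[12] = 15,  a[13] = 1,  a[14] = 6,  a[15] = 8,  a[16] = 20,  a[17] = 11,  a[18] = 1,  a[19] = 23,  a[20] = 0,  a[21] = 21.
Since (a[20], a[21]) = (a[0], a[1]) = (0, 21) (two consecutive terms determine the rest), the sequence is periodic with period 20.
The value 10 first appears (with i ≥ 2) at a[8].

8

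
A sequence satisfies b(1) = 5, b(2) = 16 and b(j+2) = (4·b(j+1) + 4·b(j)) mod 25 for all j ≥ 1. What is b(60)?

24

Listing terms: b(1) = 5; b(2) = 16; b(3) = 9; b(4) = 0; b(5) = 11; b(6) = 19; b(7) = 20; b(8) = 6; b(9) = 4; b(10) = 15; b(11) = 1; b(12) = 14; b(13) = 10; b(14) = 21; b(15) = 24; b(16) = 5; b(17) = 16.
The sequence repeats with period 15.
So b(60) = b(1 + ((60-1) mod 15)) = b(15) = 24.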